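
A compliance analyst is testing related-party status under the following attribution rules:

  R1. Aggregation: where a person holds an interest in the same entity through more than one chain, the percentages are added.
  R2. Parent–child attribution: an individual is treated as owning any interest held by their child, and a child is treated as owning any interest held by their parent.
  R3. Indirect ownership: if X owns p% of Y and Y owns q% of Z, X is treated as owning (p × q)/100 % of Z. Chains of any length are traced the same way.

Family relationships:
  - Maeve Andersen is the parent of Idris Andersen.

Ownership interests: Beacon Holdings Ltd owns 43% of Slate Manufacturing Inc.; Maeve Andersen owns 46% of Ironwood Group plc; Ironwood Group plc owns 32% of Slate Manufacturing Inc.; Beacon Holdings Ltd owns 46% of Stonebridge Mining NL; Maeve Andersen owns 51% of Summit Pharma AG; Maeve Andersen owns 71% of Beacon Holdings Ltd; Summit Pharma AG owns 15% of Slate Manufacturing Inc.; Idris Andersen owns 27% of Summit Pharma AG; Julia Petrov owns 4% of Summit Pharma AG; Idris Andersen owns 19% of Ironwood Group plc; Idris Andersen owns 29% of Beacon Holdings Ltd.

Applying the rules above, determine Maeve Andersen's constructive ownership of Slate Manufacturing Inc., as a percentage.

75.5%

By parent–child attribution (R2), Maeve Andersen is treated as also owning Idris Andersen's interest in Summit Pharma AG, giving 51% + 27% = 78%.
By parent–child attribution (R2), Maeve Andersen is treated as also owning Idris Andersen's interest in Ironwood Group plc, giving 46% + 19% = 65%.
By parent–child attribution (R2), Maeve Andersen is treated as also owning Idris Andersen's interest in Beacon Holdings Ltd, giving 71% + 29% = 100%.
Chain via Summit Pharma AG (R3): 78% × 15% = 11.7% of Slate Manufacturing Inc.
Chain via Ironwood Group plc (R3): 65% × 32% = 20.8% of Slate Manufacturing Inc.
Chain via Beacon Holdings Ltd (R3): 100% × 43% = 43% of Slate Manufacturing Inc.
Aggregating (R1): 11.7% + 20.8% + 43% = 75.5%.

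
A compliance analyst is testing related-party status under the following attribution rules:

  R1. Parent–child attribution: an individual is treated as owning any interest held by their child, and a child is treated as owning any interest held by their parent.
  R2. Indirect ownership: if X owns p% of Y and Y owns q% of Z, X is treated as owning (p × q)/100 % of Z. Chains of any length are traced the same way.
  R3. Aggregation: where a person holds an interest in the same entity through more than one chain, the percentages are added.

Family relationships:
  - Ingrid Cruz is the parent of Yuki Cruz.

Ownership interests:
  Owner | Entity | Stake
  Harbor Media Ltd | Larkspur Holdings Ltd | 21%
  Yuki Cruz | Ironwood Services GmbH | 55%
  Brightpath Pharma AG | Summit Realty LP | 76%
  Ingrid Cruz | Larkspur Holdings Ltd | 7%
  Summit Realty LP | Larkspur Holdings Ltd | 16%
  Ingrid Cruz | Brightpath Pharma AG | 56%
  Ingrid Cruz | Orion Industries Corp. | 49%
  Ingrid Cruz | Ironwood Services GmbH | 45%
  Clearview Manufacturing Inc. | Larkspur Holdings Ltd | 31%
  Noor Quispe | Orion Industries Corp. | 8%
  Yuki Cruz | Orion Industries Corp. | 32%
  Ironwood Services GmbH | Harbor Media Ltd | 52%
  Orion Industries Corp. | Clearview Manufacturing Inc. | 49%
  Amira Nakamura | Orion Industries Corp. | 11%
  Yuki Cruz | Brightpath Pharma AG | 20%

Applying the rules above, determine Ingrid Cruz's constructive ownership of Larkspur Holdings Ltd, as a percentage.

By parent–child attribution (R1), Ingrid Cruz is treated as also owning Yuki Cruz's interest in Orion Industries Corp, giving 49% + 32% = 81%.
By parent–child attribution (R1), Ingrid Cruz is treated as also owning Yuki Cruz's interest in Ironwood Services GmbH, giving 45% + 55% = 100%.
By parent–child attribution (R1), Ingrid Cruz is treated as also owning Yuki Cruz's interest in Brightpath Pharma AG, giving 56% + 20% = 76%.
Chain via Orion Industries Corp. → Clearview Manufacturing Inc. (R2): 81% × 49% × 31% = 12.3039% of Larkspur Holdings Ltd.
Chain via Ironwood Services GmbH → Harbor Media Ltd (R2): 100% × 52% × 21% = 10.92% of Larkspur Holdings Ltd.
Chain via Brightpath Pharma AG → Summit Realty LP (R2): 76% × 76% × 16% = 9.2416% of Larkspur Holdings Ltd.
Direct interest in Larkspur Holdings Ltd: 7%.
Aggregating (R3): 12.3039% + 10.92% + 9.2416% + 7% = 39.4655%.

39.4655%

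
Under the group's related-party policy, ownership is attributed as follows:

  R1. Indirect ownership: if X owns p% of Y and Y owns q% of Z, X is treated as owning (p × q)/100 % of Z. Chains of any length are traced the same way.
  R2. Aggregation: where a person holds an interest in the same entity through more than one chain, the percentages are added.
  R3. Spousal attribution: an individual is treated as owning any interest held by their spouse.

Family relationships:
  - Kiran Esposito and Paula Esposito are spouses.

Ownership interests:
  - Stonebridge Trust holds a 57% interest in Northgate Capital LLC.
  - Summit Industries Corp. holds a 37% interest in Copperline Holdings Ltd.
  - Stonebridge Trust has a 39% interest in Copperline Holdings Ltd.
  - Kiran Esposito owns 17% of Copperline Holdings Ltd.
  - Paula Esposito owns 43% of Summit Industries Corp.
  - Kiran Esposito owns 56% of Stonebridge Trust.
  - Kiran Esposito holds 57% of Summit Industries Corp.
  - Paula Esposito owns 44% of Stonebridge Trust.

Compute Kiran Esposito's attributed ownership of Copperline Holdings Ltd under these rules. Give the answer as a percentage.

By spousal attribution (R3), Kiran Esposito is treated as also owning Paula Esposito's interest in Summit Industries Corp, giving 57% + 43% = 100%.
By spousal attribution (R3), Kiran Esposito is treated as also owning Paula Esposito's interest in Stonebridge Trust, giving 56% + 44% = 100%.
Chain via Summit Industries Corp. (R1): 100% × 37% = 37% of Copperline Holdings Ltd.
Chain via Stonebridge Trust (R1): 100% × 39% = 39% of Copperline Holdings Ltd.
Direct interest in Copperline Holdings Ltd: 17%.
Aggregating (R2): 37% + 39% + 17% = 93%.

93%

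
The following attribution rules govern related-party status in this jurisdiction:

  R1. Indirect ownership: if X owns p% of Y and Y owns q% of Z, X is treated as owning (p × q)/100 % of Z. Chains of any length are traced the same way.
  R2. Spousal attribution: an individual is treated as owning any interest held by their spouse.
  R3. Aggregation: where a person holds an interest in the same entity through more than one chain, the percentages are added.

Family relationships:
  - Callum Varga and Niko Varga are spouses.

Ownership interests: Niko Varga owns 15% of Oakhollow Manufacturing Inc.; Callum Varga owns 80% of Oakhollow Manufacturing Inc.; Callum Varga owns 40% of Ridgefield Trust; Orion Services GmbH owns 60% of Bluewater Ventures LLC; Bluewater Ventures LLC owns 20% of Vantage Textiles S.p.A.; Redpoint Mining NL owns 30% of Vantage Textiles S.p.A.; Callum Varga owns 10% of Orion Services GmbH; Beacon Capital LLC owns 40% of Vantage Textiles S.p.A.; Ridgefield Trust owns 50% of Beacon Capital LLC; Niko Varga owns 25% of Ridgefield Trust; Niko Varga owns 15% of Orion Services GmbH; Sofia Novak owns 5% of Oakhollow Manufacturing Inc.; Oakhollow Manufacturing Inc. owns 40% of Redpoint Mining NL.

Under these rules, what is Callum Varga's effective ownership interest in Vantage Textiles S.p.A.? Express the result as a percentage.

By spousal attribution (R2), Callum Varga is treated as also owning Niko Varga's interest in Ridgefield Trust, giving 40% + 25% = 65%.
By spousal attribution (R2), Callum Varga is treated as also owning Niko Varga's interest in Oakhollow Manufacturing Inc, giving 80% + 15% = 95%.
By spousal attribution (R2), Callum Varga is treated as also owning Niko Varga's interest in Orion Services GmbH, giving 10% + 15% = 25%.
Chain via Ridgefield Trust → Beacon Capital LLC (R1): 65% × 50% × 40% = 13% of Vantage Textiles S.p.A.
Chain via Oakhollow Manufacturing Inc. → Redpoint Mining NL (R1): 95% × 40% × 30% = 11.4% of Vantage Textiles S.p.A.
Chain via Orion Services GmbH → Bluewater Ventures LLC (R1): 25% × 60% × 20% = 3% of Vantage Textiles S.p.A.
Aggregating (R3): 13% + 11.4% + 3% = 27.4%.

27.4%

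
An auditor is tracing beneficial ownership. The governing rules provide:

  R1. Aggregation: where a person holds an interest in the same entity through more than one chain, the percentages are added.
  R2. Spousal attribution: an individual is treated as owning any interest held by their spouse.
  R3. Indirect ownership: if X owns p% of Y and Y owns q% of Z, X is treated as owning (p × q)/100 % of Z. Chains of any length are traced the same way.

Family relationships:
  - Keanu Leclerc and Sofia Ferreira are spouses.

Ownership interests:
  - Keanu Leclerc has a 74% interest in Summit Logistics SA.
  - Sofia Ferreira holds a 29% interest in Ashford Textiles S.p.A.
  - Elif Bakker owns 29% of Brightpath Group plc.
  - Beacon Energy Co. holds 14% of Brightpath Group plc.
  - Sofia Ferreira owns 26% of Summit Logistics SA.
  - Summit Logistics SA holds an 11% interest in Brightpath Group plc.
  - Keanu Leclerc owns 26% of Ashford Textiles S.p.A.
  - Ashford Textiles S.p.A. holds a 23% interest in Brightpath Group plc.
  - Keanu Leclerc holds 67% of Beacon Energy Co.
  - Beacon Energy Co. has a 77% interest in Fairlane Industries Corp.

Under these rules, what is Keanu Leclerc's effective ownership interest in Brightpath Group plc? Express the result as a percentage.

By spousal attribution (R2), Keanu Leclerc is treated as also owning Sofia Ferreira's interest in Ashford Textiles S.p.A, giving 26% + 29% = 55%.
By spousal attribution (R2), Keanu Leclerc is treated as also owning Sofia Ferreira's interest in Summit Logistics SA, giving 74% + 26% = 100%.
Chain via Ashford Textiles S.p.A. (R3): 55% × 23% = 12.65% of Brightpath Group plc.
Chain via Summit Logistics SA (R3): 100% × 11% = 11% of Brightpath Group plc.
Chain via Beacon Energy Co. (R3): 67% × 14% = 9.38% of Brightpath Group plc.
Aggregating (R1): 12.65% + 11% + 9.38% = 33.03%.

33.03%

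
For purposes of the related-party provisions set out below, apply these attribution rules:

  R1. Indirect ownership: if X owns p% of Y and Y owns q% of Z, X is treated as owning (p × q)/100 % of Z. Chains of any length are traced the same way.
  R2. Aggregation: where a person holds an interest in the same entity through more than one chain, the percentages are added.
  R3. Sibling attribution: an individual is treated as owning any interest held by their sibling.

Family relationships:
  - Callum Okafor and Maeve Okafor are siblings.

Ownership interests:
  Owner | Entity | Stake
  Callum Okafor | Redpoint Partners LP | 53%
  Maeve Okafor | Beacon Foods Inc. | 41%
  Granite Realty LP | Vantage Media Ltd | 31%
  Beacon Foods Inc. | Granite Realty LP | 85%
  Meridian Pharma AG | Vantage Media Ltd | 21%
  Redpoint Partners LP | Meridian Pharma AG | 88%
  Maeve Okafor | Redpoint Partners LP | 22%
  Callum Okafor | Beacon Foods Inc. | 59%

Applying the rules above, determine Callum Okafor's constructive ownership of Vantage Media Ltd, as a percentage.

40.21%

By sibling attribution (R3), Callum Okafor is treated as also owning Maeve Okafor's interest in Beacon Foods Inc, giving 59% + 41% = 100%.
By sibling attribution (R3), Callum Okafor is treated as also owning Maeve Okafor's interest in Redpoint Partners LP, giving 53% + 22% = 75%.
Chain via Beacon Foods Inc. → Granite Realty LP (R1): 100% × 85% × 31% = 26.35% of Vantage Media Ltd.
Chain via Redpoint Partners LP → Meridian Pharma AG (R1): 75% × 88% × 21% = 13.86% of Vantage Media Ltd.
Aggregating (R2): 26.35% + 13.86% = 40.21%.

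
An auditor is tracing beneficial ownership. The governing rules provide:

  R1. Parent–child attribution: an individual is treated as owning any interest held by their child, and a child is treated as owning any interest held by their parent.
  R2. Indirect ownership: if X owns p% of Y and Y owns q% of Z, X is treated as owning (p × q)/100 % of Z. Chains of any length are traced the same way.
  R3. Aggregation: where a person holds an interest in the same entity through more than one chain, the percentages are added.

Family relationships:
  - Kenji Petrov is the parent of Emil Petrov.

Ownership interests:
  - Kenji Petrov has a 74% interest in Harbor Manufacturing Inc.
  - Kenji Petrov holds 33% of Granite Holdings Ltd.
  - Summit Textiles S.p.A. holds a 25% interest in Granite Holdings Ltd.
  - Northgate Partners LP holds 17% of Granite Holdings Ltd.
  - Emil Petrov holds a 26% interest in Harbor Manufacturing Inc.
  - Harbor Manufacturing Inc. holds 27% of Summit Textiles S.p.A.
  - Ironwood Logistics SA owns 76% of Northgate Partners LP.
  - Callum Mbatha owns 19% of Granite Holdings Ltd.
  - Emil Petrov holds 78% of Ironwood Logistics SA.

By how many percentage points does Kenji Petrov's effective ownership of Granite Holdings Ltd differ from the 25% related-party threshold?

By parent–child attribution (R1), Kenji Petrov is treated as also owning Emil Petrov's interest in Harbor Manufacturing Inc, giving 74% + 26% = 100%.
By parent–child attribution (R1), Kenji Petrov is treated as owning Emil Petrov's 78% interest in Ironwood Logistics SA.
Chain via Harbor Manufacturing Inc. → Summit Textiles S.p.A. (R2): 100% × 27% × 25% = 6.75% of Granite Holdings Ltd.
Direct interest in Granite Holdings Ltd: 33%.
Chain via Ironwood Logistics SA → Northgate Partners LP (R2): 78% × 76% × 17% = 10.0776% of Granite Holdings Ltd.
Aggregating (R3): 6.75% + 33% + 10.0776% = 49.8276%.
49.8276% exceeds the 25% threshold by 24.8276 percentage points.

24.8276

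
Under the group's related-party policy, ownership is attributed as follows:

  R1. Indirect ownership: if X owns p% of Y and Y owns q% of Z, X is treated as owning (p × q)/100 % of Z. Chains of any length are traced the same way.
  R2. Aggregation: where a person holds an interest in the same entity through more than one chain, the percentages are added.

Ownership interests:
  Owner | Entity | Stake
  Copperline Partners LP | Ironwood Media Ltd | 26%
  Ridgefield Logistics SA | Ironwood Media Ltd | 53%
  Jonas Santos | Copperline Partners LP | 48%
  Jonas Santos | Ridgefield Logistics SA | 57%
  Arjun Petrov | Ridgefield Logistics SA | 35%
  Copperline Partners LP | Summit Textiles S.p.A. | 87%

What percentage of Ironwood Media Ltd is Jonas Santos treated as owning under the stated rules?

Chain via Ridgefield Logistics SA (R1): 57% × 53% = 30.21% of Ironwood Media Ltd.
Chain via Copperline Partners LP (R1): 48% × 26% = 12.48% of Ironwood Media Ltd.
Aggregating (R2): 30.21% + 12.48% = 42.69%.

42.69%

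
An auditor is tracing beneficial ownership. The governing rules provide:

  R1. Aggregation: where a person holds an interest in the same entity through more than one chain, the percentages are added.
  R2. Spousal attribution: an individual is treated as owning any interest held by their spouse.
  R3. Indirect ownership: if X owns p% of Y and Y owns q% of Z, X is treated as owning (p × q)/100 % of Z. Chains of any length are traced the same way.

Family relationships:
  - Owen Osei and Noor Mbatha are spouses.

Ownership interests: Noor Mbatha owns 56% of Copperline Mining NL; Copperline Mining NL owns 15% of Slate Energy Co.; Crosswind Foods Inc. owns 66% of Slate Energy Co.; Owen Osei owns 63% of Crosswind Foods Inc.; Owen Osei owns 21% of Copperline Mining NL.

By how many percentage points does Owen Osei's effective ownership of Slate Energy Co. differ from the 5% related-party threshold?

48.13

By spousal attribution (R2), Owen Osei is treated as also owning Noor Mbatha's interest in Copperline Mining NL, giving 21% + 56% = 77%.
Chain via Crosswind Foods Inc. (R3): 63% × 66% = 41.58% of Slate Energy Co.
Chain via Copperline Mining NL (R3): 77% × 15% = 11.55% of Slate Energy Co.
Aggregating (R1): 41.58% + 11.55% = 53.13%.
53.13% exceeds the 5% threshold by 48.13 percentage points.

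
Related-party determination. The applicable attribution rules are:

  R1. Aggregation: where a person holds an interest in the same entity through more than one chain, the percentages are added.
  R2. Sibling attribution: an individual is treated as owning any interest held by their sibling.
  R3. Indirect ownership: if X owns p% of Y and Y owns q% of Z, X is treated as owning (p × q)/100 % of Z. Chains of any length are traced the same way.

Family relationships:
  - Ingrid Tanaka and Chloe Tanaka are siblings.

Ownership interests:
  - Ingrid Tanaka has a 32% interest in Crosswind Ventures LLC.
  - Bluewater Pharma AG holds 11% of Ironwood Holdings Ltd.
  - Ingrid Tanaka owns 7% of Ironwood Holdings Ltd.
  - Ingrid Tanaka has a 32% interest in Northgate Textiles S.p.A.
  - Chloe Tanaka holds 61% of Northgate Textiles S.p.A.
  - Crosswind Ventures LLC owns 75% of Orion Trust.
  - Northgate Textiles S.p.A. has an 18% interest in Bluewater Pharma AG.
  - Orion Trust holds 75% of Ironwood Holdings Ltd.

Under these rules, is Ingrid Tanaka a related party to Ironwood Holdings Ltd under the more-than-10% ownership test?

Yes

By sibling attribution (R2), Ingrid Tanaka is treated as also owning Chloe Tanaka's interest in Northgate Textiles S.p.A, giving 32% + 61% = 93%.
Chain via Northgate Textiles S.p.A. → Bluewater Pharma AG (R3): 93% × 18% × 11% = 1.8414% of Ironwood Holdings Ltd.
Chain via Crosswind Ventures LLC → Orion Trust (R3): 32% × 75% × 75% = 18% of Ironwood Holdings Ltd.
Direct interest in Ironwood Holdings Ltd: 7%.
Aggregating (R1): 1.8414% + 18% + 7% = 26.8414%.
26.8414% exceeds the 10% threshold, so Ingrid is a related party to Ironwood Holdings Ltd.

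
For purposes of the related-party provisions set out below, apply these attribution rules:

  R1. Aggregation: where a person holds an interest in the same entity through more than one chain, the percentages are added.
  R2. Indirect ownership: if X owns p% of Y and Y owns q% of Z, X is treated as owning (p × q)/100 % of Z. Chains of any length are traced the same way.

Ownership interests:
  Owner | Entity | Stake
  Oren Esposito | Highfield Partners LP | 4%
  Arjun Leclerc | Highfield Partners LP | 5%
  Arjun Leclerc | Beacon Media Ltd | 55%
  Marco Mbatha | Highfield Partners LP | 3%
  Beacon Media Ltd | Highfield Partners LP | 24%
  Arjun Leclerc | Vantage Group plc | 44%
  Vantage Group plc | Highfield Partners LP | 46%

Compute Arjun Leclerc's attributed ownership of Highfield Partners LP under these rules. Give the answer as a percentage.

Chain via Beacon Media Ltd (R2): 55% × 24% = 13.2% of Highfield Partners LP.
Chain via Vantage Group plc (R2): 44% × 46% = 20.24% of Highfield Partners LP.
Direct interest in Highfield Partners LP: 5%.
Aggregating (R1): 13.2% + 20.24% + 5% = 38.44%.

38.44%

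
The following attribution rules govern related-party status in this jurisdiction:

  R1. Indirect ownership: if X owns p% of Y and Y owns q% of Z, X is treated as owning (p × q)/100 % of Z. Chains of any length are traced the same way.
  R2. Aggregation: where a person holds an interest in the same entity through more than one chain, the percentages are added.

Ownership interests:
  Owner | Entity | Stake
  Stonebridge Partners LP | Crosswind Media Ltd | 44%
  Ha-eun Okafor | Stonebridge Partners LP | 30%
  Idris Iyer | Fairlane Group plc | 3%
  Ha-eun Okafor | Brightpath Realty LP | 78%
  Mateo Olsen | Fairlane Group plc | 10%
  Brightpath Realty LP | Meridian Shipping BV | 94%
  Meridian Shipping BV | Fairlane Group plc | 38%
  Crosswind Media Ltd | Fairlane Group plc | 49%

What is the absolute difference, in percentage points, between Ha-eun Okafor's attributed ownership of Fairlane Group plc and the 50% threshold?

Chain via Stonebridge Partners LP → Crosswind Media Ltd (R1): 30% × 44% × 49% = 6.468% of Fairlane Group plc.
Chain via Brightpath Realty LP → Meridian Shipping BV (R1): 78% × 94% × 38% = 27.8616% of Fairlane Group plc.
Aggregating (R2): 6.468% + 27.8616% = 34.3296%.
34.3296% falls short of the 50% threshold by 15.6704 percentage points.

15.6704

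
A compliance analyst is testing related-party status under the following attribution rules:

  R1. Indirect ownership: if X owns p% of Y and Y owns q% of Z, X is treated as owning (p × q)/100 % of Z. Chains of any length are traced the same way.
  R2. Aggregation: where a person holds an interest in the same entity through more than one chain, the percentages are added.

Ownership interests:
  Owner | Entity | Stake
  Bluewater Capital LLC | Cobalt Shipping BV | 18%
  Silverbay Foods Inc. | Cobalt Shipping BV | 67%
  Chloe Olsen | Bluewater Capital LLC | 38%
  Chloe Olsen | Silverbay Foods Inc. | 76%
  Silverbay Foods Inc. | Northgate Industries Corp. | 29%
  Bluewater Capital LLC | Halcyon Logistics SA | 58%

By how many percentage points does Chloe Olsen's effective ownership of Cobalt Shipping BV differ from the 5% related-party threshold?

52.76

Chain via Silverbay Foods Inc. (R1): 76% × 67% = 50.92% of Cobalt Shipping BV.
Chain via Bluewater Capital LLC (R1): 38% × 18% = 6.84% of Cobalt Shipping BV.
Aggregating (R2): 50.92% + 6.84% = 57.76%.
57.76% exceeds the 5% threshold by 52.76 percentage points.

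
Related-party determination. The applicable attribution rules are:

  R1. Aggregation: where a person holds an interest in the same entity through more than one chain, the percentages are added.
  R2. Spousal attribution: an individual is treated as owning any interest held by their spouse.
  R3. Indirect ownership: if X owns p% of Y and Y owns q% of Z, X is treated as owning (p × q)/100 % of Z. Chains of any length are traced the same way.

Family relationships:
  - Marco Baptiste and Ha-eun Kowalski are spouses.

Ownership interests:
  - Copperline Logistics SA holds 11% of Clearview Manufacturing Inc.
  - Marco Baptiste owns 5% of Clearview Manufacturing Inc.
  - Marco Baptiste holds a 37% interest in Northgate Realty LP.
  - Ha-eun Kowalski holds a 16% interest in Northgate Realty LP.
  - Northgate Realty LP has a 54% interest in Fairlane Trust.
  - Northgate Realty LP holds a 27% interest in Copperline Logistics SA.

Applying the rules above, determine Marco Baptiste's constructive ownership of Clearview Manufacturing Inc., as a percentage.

By spousal attribution (R2), Marco Baptiste is treated as also owning Ha-eun Kowalski's interest in Northgate Realty LP, giving 37% + 16% = 53%.
Chain via Northgate Realty LP → Copperline Logistics SA (R3): 53% × 27% × 11% = 1.5741% of Clearview Manufacturing Inc.
Direct interest in Clearview Manufacturing Inc: 5%.
Aggregating (R1): 1.5741% + 5% = 6.5741%.

6.5741%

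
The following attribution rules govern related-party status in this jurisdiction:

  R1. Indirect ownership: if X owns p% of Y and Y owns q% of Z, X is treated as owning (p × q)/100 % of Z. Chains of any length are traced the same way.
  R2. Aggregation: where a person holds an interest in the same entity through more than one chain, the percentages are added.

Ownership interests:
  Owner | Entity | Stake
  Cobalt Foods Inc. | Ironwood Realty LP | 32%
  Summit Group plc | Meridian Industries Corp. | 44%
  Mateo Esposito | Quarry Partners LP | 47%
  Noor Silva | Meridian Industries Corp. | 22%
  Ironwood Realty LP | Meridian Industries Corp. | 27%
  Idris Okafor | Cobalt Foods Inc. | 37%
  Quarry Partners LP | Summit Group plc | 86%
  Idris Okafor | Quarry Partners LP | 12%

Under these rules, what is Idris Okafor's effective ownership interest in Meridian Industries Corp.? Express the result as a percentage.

Chain via Quarry Partners LP → Summit Group plc (R1): 12% × 86% × 44% = 4.5408% of Meridian Industries Corp.
Chain via Cobalt Foods Inc. → Ironwood Realty LP (R1): 37% × 32% × 27% = 3.1968% of Meridian Industries Corp.
Aggregating (R2): 4.5408% + 3.1968% = 7.7376%.

7.7376%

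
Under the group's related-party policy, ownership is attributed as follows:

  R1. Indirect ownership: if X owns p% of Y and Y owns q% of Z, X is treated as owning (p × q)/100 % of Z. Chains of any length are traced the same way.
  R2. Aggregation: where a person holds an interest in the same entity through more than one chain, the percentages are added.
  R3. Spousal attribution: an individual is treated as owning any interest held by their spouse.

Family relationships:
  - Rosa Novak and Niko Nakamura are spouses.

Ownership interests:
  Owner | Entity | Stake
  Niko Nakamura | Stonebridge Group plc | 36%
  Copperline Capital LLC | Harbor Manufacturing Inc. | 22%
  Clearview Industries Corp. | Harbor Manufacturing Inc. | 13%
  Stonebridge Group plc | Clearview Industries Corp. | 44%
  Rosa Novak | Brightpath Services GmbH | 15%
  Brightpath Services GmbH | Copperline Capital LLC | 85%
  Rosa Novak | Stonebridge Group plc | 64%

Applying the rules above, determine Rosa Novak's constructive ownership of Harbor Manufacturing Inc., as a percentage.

8.525%

By spousal attribution (R3), Rosa Novak is treated as also owning Niko Nakamura's interest in Stonebridge Group plc, giving 64% + 36% = 100%.
Chain via Stonebridge Group plc → Clearview Industries Corp. (R1): 100% × 44% × 13% = 5.72% of Harbor Manufacturing Inc.
Chain via Brightpath Services GmbH → Copperline Capital LLC (R1): 15% × 85% × 22% = 2.805% of Harbor Manufacturing Inc.
Aggregating (R2): 5.72% + 2.805% = 8.525%.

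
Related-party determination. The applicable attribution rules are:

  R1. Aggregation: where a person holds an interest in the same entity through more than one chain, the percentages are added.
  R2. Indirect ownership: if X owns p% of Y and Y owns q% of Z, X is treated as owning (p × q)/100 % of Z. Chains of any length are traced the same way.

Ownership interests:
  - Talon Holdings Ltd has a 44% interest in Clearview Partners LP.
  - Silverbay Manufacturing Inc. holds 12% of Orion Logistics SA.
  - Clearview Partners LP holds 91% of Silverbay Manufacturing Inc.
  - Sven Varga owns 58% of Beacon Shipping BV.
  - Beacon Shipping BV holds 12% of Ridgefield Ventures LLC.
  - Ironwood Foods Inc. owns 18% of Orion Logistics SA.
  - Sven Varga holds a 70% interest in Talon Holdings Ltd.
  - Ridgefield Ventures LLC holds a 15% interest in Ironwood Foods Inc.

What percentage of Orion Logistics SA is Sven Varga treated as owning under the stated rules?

Chain via Beacon Shipping BV → Ridgefield Ventures LLC → Ironwood Foods Inc. (R2): 58% × 12% × 15% × 18% = 0.18792% of Orion Logistics SA.
Chain via Talon Holdings Ltd → Clearview Partners LP → Silverbay Manufacturing Inc. (R2): 70% × 44% × 91% × 12% = 3.36336% of Orion Logistics SA.
Aggregating (R1): 0.18792% + 3.36336% = 3.55128%.

3.55128%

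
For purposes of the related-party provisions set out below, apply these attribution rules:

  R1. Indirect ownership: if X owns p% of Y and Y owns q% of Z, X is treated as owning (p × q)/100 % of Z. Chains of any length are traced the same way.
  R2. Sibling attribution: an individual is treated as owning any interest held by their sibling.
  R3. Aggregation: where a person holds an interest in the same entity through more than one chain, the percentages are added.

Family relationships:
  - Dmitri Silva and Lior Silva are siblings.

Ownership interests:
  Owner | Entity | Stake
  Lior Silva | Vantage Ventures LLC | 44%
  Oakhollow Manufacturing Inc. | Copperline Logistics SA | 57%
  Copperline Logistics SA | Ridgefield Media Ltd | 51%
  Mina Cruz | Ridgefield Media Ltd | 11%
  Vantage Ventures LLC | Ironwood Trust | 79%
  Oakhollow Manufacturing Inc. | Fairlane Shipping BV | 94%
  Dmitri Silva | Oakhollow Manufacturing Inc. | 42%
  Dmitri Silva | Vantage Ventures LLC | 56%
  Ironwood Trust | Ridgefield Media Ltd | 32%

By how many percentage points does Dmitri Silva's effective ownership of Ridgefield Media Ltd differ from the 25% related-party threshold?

12.4894

By sibling attribution (R2), Dmitri Silva is treated as also owning Lior Silva's interest in Vantage Ventures LLC, giving 56% + 44% = 100%.
Chain via Oakhollow Manufacturing Inc. → Copperline Logistics SA (R1): 42% × 57% × 51% = 12.2094% of Ridgefield Media Ltd.
Chain via Vantage Ventures LLC → Ironwood Trust (R1): 100% × 79% × 32% = 25.28% of Ridgefield Media Ltd.
Aggregating (R3): 12.2094% + 25.28% = 37.4894%.
37.4894% exceeds the 25% threshold by 12.4894 percentage points.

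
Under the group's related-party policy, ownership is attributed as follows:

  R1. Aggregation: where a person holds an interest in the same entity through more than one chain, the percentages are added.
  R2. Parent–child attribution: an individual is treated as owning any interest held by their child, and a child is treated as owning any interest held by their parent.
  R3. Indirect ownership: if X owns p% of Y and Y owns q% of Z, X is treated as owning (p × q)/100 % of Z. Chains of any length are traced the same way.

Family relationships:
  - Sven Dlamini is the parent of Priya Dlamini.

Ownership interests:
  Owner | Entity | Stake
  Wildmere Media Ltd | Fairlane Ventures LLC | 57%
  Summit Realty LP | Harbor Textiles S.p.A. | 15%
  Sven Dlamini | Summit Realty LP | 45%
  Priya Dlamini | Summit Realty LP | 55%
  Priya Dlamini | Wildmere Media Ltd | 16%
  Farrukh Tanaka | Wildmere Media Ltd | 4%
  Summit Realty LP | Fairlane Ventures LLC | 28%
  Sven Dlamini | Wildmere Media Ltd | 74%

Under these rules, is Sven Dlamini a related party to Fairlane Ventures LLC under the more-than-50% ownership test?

Yes

By parent–child attribution (R2), Sven Dlamini is treated as also owning Priya Dlamini's interest in Summit Realty LP, giving 45% + 55% = 100%.
By parent–child attribution (R2), Sven Dlamini is treated as also owning Priya Dlamini's interest in Wildmere Media Ltd, giving 74% + 16% = 90%.
Chain via Summit Realty LP (R3): 100% × 28% = 28% of Fairlane Ventures LLC.
Chain via Wildmere Media Ltd (R3): 90% × 57% = 51.3% of Fairlane Ventures LLC.
Aggregating (R1): 28% + 51.3% = 79.3%.
79.3% exceeds the 50% threshold, so Sven is a related party to Fairlane Ventures LLC.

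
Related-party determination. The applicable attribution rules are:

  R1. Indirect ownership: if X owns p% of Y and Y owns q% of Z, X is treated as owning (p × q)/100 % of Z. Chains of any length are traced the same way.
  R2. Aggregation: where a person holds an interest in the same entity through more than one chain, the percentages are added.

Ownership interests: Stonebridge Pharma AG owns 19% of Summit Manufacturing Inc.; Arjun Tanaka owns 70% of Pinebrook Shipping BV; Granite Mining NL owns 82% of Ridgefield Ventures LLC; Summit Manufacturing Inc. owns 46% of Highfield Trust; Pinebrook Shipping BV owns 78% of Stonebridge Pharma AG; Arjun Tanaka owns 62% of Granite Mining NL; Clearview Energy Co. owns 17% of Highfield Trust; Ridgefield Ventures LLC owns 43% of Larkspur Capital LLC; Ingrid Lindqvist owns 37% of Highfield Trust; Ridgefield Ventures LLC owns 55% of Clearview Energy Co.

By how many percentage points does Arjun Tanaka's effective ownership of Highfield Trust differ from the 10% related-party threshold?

Chain via Granite Mining NL → Ridgefield Ventures LLC → Clearview Energy Co. (R1): 62% × 82% × 55% × 17% = 4.75354% of Highfield Trust.
Chain via Pinebrook Shipping BV → Stonebridge Pharma AG → Summit Manufacturing Inc. (R1): 70% × 78% × 19% × 46% = 4.77204% of Highfield Trust.
Aggregating (R2): 4.75354% + 4.77204% = 9.52558%.
9.52558% falls short of the 10% threshold by 0.47442 percentage points.

0.47442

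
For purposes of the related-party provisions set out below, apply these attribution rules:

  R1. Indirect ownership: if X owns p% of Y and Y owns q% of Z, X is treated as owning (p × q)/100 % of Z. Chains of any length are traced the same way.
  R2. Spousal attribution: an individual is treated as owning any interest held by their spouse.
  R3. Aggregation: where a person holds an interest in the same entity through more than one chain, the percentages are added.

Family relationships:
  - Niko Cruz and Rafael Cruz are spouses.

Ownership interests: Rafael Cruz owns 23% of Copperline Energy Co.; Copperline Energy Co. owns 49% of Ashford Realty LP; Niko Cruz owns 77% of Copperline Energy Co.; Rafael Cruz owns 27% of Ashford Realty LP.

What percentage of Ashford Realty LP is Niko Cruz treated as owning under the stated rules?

By spousal attribution (R2), Niko Cruz is treated as also owning Rafael Cruz's interest in Copperline Energy Co, giving 77% + 23% = 100%.
By spousal attribution (R2), Niko Cruz is treated as owning Rafael Cruz's 27% interest in Ashford Realty LP.
Chain via Copperline Energy Co. (R1): 100% × 49% = 49% of Ashford Realty LP.
Direct interest in Ashford Realty LP: 27%.
Aggregating (R3): 49% + 27% = 76%.

76%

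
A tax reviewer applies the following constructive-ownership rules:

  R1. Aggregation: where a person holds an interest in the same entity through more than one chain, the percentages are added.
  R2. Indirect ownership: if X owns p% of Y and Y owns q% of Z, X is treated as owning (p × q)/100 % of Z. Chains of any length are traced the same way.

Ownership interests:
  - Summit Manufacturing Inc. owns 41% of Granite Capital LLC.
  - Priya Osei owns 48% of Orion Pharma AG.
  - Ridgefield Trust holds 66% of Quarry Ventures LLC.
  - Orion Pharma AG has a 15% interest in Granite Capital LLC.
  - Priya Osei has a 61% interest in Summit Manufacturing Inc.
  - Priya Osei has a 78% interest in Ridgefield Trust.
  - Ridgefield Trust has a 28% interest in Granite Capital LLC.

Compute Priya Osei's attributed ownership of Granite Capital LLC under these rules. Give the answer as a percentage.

54.05%

Chain via Summit Manufacturing Inc. (R2): 61% × 41% = 25.01% of Granite Capital LLC.
Chain via Orion Pharma AG (R2): 48% × 15% = 7.2% of Granite Capital LLC.
Chain via Ridgefield Trust (R2): 78% × 28% = 21.84% of Granite Capital LLC.
Aggregating (R1): 25.01% + 7.2% + 21.84% = 54.05%.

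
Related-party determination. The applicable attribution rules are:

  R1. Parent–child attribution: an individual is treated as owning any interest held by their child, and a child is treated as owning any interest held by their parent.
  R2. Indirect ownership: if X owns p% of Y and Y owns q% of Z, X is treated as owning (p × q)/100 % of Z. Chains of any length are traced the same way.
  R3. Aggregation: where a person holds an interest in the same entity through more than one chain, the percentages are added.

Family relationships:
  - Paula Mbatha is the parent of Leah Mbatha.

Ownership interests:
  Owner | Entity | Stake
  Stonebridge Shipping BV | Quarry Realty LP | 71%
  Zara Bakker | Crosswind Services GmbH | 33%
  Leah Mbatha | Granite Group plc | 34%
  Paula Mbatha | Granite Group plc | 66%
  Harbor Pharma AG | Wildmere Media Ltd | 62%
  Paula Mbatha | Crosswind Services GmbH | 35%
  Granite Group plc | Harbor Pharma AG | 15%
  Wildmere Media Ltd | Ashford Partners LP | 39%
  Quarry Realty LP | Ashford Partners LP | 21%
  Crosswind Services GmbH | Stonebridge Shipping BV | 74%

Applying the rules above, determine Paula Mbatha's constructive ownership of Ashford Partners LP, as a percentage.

By parent–child attribution (R1), Paula Mbatha is treated as also owning Leah Mbatha's interest in Granite Group plc, giving 66% + 34% = 100%.
Chain via Crosswind Services GmbH → Stonebridge Shipping BV → Quarry Realty LP (R2): 35% × 74% × 71% × 21% = 3.86169% of Ashford Partners LP.
Chain via Granite Group plc → Harbor Pharma AG → Wildmere Media Ltd (R2): 100% × 15% × 62% × 39% = 3.627% of Ashford Partners LP.
Aggregating (R3): 3.86169% + 3.627% = 7.48869%.

7.48869%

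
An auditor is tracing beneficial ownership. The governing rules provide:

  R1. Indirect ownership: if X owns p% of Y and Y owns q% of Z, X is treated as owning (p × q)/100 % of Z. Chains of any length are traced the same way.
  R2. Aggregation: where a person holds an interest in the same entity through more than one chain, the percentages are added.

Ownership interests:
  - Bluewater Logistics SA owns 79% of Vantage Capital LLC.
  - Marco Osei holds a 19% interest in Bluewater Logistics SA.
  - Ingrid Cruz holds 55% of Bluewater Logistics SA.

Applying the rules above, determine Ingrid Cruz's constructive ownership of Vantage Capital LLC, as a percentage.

43.45%

Chain via Bluewater Logistics SA (R1): 55% × 79% = 43.45% of Vantage Capital LLC.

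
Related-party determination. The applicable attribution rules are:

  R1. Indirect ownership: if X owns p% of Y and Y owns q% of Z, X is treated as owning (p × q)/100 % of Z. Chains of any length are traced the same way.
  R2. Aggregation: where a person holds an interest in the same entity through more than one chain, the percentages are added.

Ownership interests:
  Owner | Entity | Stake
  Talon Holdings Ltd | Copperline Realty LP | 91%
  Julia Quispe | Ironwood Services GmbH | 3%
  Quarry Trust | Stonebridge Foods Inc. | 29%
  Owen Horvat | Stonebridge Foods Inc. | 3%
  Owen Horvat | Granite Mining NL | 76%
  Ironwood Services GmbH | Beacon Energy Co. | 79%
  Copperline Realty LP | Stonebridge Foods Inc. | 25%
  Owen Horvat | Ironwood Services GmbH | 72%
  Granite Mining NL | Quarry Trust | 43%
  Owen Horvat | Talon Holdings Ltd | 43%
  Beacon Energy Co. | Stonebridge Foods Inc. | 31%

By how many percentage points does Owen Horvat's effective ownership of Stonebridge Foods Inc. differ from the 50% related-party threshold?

10.1075

Chain via Talon Holdings Ltd → Copperline Realty LP (R1): 43% × 91% × 25% = 9.7825% of Stonebridge Foods Inc.
Chain via Ironwood Services GmbH → Beacon Energy Co. (R1): 72% × 79% × 31% = 17.6328% of Stonebridge Foods Inc.
Chain via Granite Mining NL → Quarry Trust (R1): 76% × 43% × 29% = 9.4772% of Stonebridge Foods Inc.
Direct interest in Stonebridge Foods Inc: 3%.
Aggregating (R2): 9.7825% + 17.6328% + 9.4772% + 3% = 39.8925%.
39.8925% falls short of the 50% threshold by 10.1075 percentage points.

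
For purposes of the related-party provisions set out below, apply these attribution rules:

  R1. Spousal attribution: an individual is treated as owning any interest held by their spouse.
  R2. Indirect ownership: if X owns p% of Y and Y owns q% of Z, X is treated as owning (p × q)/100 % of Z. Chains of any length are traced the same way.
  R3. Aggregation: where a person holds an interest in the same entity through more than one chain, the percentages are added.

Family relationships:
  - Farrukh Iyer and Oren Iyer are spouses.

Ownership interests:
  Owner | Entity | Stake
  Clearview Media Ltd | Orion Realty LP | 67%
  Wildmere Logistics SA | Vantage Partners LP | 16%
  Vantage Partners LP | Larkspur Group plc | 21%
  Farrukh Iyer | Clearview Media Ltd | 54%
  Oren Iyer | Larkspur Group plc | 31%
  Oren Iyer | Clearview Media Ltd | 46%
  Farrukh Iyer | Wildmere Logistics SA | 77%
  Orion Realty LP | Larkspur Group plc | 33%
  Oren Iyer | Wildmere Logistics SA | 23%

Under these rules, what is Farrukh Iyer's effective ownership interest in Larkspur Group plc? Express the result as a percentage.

56.47%

By spousal attribution (R1), Farrukh Iyer is treated as also owning Oren Iyer's interest in Wildmere Logistics SA, giving 77% + 23% = 100%.
By spousal attribution (R1), Farrukh Iyer is treated as also owning Oren Iyer's interest in Clearview Media Ltd, giving 54% + 46% = 100%.
By spousal attribution (R1), Farrukh Iyer is treated as owning Oren Iyer's 31% interest in Larkspur Group plc.
Chain via Wildmere Logistics SA → Vantage Partners LP (R2): 100% × 16% × 21% = 3.36% of Larkspur Group plc.
Chain via Clearview Media Ltd → Orion Realty LP (R2): 100% × 67% × 33% = 22.11% of Larkspur Group plc.
Direct interest in Larkspur Group plc: 31%.
Aggregating (R3): 3.36% + 22.11% + 31% = 56.47%.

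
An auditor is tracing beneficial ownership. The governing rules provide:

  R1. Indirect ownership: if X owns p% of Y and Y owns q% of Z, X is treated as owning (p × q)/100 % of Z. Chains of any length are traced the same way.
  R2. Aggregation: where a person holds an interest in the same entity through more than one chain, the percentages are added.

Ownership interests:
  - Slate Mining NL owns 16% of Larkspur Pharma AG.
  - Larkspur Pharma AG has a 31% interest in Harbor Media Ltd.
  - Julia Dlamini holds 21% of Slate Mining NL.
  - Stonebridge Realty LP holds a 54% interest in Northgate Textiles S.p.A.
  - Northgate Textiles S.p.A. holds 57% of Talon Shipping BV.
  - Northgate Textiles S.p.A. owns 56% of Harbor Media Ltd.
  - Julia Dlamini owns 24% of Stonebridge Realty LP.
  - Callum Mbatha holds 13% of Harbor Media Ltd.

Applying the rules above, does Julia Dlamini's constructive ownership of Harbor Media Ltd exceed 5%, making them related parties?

Chain via Slate Mining NL → Larkspur Pharma AG (R1): 21% × 16% × 31% = 1.0416% of Harbor Media Ltd.
Chain via Stonebridge Realty LP → Northgate Textiles S.p.A. (R1): 24% × 54% × 56% = 7.2576% of Harbor Media Ltd.
Aggregating (R2): 1.0416% + 7.2576% = 8.2992%.
8.2992% exceeds the 5% threshold, so Julia is a related party to Harbor Media Ltd.

Yes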